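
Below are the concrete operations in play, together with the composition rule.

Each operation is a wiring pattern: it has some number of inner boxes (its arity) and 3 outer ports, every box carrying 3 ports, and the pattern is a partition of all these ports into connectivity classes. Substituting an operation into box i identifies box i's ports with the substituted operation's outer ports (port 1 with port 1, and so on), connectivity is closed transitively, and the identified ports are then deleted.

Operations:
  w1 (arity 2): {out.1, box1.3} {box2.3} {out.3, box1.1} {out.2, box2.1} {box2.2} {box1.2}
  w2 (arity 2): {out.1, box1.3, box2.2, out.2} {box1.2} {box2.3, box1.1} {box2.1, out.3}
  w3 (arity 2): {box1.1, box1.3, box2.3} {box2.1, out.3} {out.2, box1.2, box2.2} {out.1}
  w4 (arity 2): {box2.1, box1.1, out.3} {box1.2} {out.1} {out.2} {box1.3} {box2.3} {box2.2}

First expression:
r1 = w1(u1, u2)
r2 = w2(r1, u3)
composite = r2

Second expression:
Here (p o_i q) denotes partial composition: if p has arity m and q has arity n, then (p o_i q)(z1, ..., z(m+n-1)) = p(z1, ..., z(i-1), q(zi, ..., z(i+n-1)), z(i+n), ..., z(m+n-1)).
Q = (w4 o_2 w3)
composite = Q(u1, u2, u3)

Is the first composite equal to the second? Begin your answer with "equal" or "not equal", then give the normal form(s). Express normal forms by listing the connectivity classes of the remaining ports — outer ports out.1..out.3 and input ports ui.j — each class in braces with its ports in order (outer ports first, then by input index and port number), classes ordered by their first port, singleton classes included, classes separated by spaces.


not equal; first: {out.1, out.2, u1.1, u3.2} {out.3, u3.1} {u1.2} {u1.3, u3.3} {u2.1} {u2.2} {u2.3}; second: {out.1} {out.2} {out.3, u1.1} {u1.2} {u1.3} {u2.1, u2.3, u3.3} {u2.2, u3.2} {u3.1}

The first composite normalizes to {out.1, out.2, u1.1, u3.2} {out.3, u3.1} {u1.2} {u1.3, u3.3} {u2.1} {u2.2} {u2.3}
The second composite normalizes to {out.1} {out.2} {out.3, u1.1} {u1.2} {u1.3} {u2.1, u2.3, u3.3} {u2.2, u3.2} {u3.1}
Different reductions; not equal.


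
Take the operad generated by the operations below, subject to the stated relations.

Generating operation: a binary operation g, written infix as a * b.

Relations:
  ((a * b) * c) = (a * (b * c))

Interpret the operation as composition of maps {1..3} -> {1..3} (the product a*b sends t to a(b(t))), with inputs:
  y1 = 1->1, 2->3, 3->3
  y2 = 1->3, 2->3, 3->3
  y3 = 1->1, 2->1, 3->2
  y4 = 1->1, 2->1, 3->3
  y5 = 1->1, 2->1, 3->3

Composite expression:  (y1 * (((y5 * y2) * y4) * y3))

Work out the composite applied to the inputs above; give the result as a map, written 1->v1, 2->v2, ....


1->3, 2->3, 3->3

(y5 * y2) = 1->3, 2->3, 3->3
((y5 * y2) * y4) = 1->3, 2->3, 3->3
(((y5 * y2) * y4) * y3) = 1->3, 2->3, 3->3
(y1 * (((y5 * y2) * y4) * y3)) = 1->3, 2->3, 3->3


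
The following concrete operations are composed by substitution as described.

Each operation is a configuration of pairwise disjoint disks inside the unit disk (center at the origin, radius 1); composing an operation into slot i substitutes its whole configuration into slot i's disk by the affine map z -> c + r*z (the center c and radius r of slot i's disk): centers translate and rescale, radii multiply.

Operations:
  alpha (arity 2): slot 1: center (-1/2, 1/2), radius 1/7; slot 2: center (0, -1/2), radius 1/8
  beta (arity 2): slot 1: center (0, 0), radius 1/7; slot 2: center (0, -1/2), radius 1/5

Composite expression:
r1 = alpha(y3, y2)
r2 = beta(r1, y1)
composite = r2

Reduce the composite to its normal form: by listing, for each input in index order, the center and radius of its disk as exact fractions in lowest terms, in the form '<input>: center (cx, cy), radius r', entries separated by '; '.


y1: center (0, -1/2), radius 1/5; y2: center (0, -1/14), radius 1/56; y3: center (-1/14, 1/14), radius 1/49

Below beta, radii multiply path by path; the y-disk centers shift.
tracing y3 down its 2-map path: center (-1/14, 1/14), radius 1/49
tracing y2 down its 2-map path: center (0, -1/14), radius 1/56
tracing y1 down its 1-map path: center (0, -1/2), radius 1/5


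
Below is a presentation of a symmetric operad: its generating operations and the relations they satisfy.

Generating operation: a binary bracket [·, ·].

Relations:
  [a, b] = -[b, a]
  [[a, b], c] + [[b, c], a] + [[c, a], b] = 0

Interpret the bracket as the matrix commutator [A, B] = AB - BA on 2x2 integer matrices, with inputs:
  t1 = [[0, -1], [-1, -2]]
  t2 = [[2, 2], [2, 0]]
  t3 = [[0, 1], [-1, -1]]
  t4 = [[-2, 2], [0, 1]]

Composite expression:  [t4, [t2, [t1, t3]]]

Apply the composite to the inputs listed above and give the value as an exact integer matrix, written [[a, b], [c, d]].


[t1, t3] = [[2, 3], [1, -2]]
[t2, [t1, t3]] = [[-4, -2], [6, 4]]
[t4, [t2, [t1, t3]]] = [[12, 22], [18, -12]]

[[12, 22], [18, -12]]


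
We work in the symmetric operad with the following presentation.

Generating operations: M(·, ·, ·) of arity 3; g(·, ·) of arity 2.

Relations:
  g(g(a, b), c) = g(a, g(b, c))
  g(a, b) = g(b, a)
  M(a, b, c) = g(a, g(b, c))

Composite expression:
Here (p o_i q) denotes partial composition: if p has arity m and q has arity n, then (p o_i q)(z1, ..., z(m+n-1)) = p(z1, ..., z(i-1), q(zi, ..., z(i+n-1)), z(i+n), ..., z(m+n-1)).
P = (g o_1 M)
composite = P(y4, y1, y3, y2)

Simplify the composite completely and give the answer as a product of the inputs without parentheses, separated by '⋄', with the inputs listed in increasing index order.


y1 ⋄ y2 ⋄ y3 ⋄ y4

With g associative and commutative, the y-input set is all that matters.
M(y4, y1, y3) linearizes to y4 ⋄ y1 ⋄ y3
g(M(y4, y1, y3), y2) linearizes to y4 ⋄ y1 ⋄ y3 ⋄ y2
commutativity sorts the factors: y1 ⋄ y2 ⋄ y3 ⋄ y4


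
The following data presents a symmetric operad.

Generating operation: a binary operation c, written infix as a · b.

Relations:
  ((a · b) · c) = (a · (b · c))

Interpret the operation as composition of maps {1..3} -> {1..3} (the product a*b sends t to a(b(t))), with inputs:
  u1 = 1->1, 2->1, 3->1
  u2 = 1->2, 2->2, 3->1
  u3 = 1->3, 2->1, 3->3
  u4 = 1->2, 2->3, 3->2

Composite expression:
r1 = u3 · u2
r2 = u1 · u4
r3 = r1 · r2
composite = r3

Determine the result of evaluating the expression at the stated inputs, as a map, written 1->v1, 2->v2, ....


1->1, 2->1, 3->1


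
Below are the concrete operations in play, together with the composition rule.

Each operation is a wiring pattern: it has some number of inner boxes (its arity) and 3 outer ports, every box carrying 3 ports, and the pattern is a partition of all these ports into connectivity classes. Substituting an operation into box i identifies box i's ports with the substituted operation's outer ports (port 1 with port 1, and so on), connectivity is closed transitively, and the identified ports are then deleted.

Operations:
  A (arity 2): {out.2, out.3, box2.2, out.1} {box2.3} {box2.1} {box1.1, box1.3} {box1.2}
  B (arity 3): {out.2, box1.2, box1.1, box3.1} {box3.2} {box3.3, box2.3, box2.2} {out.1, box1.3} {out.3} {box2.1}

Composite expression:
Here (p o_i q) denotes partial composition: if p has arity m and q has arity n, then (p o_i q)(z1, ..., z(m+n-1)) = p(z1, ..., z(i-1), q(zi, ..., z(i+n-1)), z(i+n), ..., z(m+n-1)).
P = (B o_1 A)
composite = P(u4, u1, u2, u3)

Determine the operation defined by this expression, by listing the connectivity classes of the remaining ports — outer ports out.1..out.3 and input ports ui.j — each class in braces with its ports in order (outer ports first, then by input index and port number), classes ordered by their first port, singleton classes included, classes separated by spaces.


After gluing at B, chains via deleted ports link the u-ports.
the subtree at A composes to {out.1, out.2, out.3, u1.2} {u1.1} {u1.3} {u4.1, u4.3} {u4.2} on (u4, u1); out.j = own outer ports
the subtree at B composes to {out.1, out.2, u1.2, u3.1} {out.3} {u1.1} {u1.3} {u2.1} {u2.2, u2.3, u3.3} {u3.2} {u4.1, u4.3} {u4.2} on (u4, u1, u2, u3); out.j = own outer ports

{out.1, out.2, u1.2, u3.1} {out.3} {u1.1} {u1.3} {u2.1} {u2.2, u2.3, u3.3} {u3.2} {u4.1, u4.3} {u4.2}


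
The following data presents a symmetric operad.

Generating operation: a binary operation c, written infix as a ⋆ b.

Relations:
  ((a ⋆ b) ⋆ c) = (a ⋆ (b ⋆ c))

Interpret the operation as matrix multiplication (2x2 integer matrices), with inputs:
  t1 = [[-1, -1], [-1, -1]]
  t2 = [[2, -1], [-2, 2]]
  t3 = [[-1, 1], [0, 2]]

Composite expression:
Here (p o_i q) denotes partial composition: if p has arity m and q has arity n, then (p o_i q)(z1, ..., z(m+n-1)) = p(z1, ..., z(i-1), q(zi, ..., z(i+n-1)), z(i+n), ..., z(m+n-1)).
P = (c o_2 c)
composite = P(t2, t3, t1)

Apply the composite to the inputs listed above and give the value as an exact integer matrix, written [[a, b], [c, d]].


[[2, 2], [-4, -4]]

(t3 ⋆ t1) = [[0, 0], [-2, -2]]
(t2 ⋆ (t3 ⋆ t1)) = [[2, 2], [-4, -4]]


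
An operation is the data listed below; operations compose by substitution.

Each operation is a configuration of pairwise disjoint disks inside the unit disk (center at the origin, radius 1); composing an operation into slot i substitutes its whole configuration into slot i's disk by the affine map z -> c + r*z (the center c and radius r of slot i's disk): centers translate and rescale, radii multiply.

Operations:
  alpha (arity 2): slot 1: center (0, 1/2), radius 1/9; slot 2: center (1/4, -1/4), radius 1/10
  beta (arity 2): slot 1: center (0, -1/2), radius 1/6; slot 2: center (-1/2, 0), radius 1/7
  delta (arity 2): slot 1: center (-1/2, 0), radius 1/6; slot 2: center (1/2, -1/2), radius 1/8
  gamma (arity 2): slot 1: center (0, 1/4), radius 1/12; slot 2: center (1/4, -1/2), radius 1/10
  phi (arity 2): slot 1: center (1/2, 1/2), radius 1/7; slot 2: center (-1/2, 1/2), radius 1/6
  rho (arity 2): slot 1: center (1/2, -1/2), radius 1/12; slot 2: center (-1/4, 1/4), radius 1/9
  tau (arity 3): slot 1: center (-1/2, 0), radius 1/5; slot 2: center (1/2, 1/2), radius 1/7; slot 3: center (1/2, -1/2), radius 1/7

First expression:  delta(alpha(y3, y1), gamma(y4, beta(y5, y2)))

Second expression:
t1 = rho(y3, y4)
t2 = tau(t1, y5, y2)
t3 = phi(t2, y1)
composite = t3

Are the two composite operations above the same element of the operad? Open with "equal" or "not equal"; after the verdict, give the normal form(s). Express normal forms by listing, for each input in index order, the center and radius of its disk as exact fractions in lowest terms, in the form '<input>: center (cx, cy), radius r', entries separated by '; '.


Reducing the first expression gives y1: center (-11/24, -1/24), radius 1/60; y2: center (21/40, -9/16), radius 1/560; y3: center (-1/2, 1/12), radius 1/54; y4: center (1/2, -15/32), radius 1/96; y5: center (17/32, -91/160), radius 1/480
Reducing the second expression gives y1: center (-1/2, 1/2), radius 1/6; y2: center (4/7, 3/7), radius 1/49; y3: center (31/70, 17/35), radius 1/420; y4: center (59/140, 71/140), radius 1/315; y5: center (4/7, 4/7), radius 1/49
Distinct normal forms: not equal.

not equal: they reduce to y1: center (-11/24, -1/24), radius 1/60; y2: center (21/40, -9/16), radius 1/560; y3: center (-1/2, 1/12), radius 1/54; y4: center (1/2, -15/32), radius 1/96; y5: center (17/32, -91/160), radius 1/480 and y1: center (-1/2, 1/2), radius 1/6; y2: center (4/7, 3/7), radius 1/49; y3: center (31/70, 17/35), radius 1/420; y4: center (59/140, 71/140), radius 1/315; y5: center (4/7, 4/7), radius 1/49


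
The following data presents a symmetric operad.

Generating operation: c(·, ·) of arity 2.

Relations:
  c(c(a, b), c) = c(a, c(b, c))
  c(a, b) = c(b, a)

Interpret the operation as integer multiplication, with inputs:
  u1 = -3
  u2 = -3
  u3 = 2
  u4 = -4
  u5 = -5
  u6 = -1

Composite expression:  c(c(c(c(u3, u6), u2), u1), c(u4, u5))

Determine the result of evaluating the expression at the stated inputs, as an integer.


c(u3, u6) = -2
c(c(u3, u6), u2) = 6
c(c(c(u3, u6), u2), u1) = -18
c(u4, u5) = 20
c(c(c(c(u3, u6), u2), u1), c(u4, u5)) = -360

-360


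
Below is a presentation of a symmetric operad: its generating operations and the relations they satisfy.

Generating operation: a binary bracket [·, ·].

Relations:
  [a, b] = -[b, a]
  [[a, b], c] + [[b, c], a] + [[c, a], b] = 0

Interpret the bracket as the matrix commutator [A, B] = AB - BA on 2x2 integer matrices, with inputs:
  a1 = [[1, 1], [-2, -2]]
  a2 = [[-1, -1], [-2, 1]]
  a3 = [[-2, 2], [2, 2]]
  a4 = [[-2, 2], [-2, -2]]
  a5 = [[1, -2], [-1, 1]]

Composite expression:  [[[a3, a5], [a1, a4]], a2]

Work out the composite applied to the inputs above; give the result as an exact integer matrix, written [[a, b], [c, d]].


[a3, a5] = [[2, 8], [-4, -2]]
[a1, a4] = [[2, 6], [6, -2]]
[[a3, a5], [a1, a4]] = [[72, -8], [-40, -72]]
[[[a3, a5], [a1, a4]], a2] = [[-24, -160], [368, 24]]

[[-24, -160], [368, 24]]


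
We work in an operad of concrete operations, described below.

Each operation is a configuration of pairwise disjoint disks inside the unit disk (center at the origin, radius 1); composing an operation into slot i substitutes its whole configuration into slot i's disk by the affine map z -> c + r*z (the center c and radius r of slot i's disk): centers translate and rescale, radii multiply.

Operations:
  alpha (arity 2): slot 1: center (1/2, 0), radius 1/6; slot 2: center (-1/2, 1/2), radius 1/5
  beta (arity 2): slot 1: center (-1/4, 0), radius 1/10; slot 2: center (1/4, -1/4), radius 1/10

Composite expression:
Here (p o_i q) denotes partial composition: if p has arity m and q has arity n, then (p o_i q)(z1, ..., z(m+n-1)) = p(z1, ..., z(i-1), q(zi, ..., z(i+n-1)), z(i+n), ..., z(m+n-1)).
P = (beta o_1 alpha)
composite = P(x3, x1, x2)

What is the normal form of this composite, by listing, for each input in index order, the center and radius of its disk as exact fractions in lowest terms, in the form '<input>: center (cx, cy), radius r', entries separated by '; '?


x1: center (-3/10, 1/20), radius 1/50; x2: center (1/4, -1/4), radius 1/10; x3: center (-1/5, 0), radius 1/60

Only the slot chain above each x matters under beta; compose those maps.
input x3: applying the 2 nested substitutions gives center (-1/5, 0), radius 1/60
input x1: applying the 2 nested substitutions gives center (-3/10, 1/20), radius 1/50
input x2: applying the 1 nested substitution gives center (1/4, -1/4), radius 1/10


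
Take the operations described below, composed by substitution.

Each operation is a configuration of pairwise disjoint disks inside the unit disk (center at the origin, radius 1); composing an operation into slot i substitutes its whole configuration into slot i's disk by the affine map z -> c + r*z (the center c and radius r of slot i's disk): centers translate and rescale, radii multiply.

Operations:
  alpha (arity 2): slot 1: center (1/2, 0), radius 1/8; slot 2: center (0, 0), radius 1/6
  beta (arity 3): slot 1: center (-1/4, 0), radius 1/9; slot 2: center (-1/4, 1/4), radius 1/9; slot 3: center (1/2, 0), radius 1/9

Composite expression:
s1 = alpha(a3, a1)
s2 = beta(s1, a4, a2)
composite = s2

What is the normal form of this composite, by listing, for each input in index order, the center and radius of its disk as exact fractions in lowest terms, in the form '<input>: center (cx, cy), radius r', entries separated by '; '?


a1: center (-1/4, 0), radius 1/54; a2: center (1/2, 0), radius 1/9; a3: center (-7/36, 0), radius 1/72; a4: center (-1/4, 1/4), radius 1/9

Each a-disk chains the slot maps above it in beta; radii multiply.
for a3, the 2-step affine chain lands on center (-7/36, 0), radius 1/72
for a1, the 2-step affine chain lands on center (-1/4, 0), radius 1/54
for a4, the 1-step affine chain lands on center (-1/4, 1/4), radius 1/9
for a2, the 1-step affine chain lands on center (1/2, 0), radius 1/9


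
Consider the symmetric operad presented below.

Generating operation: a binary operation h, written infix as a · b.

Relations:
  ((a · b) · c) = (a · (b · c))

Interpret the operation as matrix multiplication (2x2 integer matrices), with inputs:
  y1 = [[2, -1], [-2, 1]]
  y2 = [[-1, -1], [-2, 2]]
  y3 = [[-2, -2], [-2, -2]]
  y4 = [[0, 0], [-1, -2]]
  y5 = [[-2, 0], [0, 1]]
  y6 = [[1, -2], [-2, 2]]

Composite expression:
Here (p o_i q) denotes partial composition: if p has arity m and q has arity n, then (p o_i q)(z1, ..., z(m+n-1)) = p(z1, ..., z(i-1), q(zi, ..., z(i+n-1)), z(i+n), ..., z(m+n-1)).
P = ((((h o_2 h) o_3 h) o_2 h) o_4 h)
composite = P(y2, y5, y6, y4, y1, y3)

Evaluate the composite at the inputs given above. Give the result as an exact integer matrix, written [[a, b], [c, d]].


[[12, 12], [8, 8]]

(y5 · y6) = [[-2, 4], [-2, 2]]
(y4 · y1) = [[0, 0], [2, -1]]
((y4 · y1) · y3) = [[0, 0], [-2, -2]]
((y5 · y6) · ((y4 · y1) · y3)) = [[-8, -8], [-4, -4]]
(y2 · ((y5 · y6) · ((y4 · y1) · y3))) = [[12, 12], [8, 8]]


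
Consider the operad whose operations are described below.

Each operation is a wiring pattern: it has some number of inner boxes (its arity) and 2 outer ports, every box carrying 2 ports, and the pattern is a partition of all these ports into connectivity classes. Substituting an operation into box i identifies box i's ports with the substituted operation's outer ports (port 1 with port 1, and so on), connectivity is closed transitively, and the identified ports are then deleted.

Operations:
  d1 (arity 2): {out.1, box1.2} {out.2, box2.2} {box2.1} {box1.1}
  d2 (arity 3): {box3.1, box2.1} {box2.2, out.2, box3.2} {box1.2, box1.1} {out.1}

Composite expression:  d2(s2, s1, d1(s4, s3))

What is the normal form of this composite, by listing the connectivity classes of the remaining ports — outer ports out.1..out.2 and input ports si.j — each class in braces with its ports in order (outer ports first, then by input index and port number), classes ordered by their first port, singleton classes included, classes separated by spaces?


Substituting into d2 glues patterns; closure does the rest.
composing d1 on (s4, s3), with out.j its own outer ports: {out.1, s4.2} {out.2, s3.2} {s3.1} {s4.1}
composing d2 on (s2, s1, s4, s3), with out.j its own outer ports: {out.1} {out.2, s1.2, s3.2} {s1.1, s4.2} {s2.1, s2.2} {s3.1} {s4.1}

{out.1} {out.2, s1.2, s3.2} {s1.1, s4.2} {s2.1, s2.2} {s3.1} {s4.1}


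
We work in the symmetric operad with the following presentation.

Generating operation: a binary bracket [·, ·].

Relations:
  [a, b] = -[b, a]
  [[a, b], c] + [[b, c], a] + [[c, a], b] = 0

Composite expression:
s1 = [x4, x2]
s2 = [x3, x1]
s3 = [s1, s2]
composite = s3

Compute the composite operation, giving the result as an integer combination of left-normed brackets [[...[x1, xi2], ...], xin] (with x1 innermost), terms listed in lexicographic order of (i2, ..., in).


Left-normed coefficients sit on the x1-initial expansion words.
Composite bracket: [[x4, x2], [x3, x1]]
Applying ab - ba throughout gives 8 signed words (2^3 = 8).
Words beginning with x1 determine it all:
  x1x3x2x4 (sign -1) contributes -[[[x1, x3], x2], x4]
  x1x3x4x2 (sign +1) contributes +[[[x1, x3], x4], x2]

-[[[x1, x3], x2], x4] + [[[x1, x3], x4], x2]


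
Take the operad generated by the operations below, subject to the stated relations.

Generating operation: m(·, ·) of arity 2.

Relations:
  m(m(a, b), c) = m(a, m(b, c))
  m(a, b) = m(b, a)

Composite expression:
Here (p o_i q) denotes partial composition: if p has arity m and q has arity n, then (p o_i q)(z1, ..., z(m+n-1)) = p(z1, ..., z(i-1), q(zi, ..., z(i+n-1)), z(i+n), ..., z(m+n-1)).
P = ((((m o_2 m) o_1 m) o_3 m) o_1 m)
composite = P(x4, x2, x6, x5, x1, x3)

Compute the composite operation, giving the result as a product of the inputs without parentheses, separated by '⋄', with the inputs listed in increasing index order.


x1 ⋄ x2 ⋄ x3 ⋄ x4 ⋄ x5 ⋄ x6

With m associative and commutative, the x-input set is all that matters.
m(x4, x2) reduces to x4 ⋄ x2
m(m(x4, x2), x6) reduces to x4 ⋄ x2 ⋄ x6
m(x5, x1) reduces to x5 ⋄ x1
m(m(x5, x1), x3) reduces to x5 ⋄ x1 ⋄ x3
m(m(m(x4, x2), x6), m(m(x5, x1), x3)) reduces to x4 ⋄ x2 ⋄ x6 ⋄ x5 ⋄ x1 ⋄ x3
rearranged into index order: x1 ⋄ x2 ⋄ x3 ⋄ x4 ⋄ x5 ⋄ x6


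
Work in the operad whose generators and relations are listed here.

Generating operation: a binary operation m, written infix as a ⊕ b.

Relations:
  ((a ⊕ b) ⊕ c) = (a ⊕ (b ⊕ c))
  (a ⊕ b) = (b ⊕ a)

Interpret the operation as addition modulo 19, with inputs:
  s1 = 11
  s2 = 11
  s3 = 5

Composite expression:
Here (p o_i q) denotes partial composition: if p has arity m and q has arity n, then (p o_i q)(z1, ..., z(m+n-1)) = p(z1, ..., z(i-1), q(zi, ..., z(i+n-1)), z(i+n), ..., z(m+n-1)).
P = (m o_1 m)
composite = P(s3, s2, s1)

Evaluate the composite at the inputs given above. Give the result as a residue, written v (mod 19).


8 (mod 19)

(s3 ⊕ s2) = 16
((s3 ⊕ s2) ⊕ s1) = 8


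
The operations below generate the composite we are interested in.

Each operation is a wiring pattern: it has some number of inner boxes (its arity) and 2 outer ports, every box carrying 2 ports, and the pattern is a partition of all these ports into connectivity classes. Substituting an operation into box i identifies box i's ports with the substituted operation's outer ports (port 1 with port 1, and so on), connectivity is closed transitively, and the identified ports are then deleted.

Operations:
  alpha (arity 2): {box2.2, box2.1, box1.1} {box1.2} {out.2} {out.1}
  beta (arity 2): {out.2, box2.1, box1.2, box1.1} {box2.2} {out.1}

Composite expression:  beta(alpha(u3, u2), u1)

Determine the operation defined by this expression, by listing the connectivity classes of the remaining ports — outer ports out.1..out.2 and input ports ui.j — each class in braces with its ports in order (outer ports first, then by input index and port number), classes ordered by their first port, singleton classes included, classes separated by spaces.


Reachability decides: close wires over beta-identified ports.
composing alpha on (u3, u2), with out.j its own outer ports: {out.1} {out.2} {u2.1, u2.2, u3.1} {u3.2}
composing beta on (u3, u2, u1), with out.j its own outer ports: {out.1} {out.2, u1.1} {u1.2} {u2.1, u2.2, u3.1} {u3.2}

{out.1} {out.2, u1.1} {u1.2} {u2.1, u2.2, u3.1} {u3.2}


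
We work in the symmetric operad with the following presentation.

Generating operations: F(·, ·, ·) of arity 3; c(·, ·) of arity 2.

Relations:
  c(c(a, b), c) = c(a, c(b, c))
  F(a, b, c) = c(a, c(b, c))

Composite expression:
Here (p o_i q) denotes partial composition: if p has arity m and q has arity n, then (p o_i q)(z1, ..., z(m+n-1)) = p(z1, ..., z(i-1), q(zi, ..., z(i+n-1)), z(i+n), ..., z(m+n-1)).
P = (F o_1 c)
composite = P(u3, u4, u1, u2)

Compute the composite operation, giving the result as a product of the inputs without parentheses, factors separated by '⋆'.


u3 ⋆ u4 ⋆ u1 ⋆ u2

Key point: F is associative — brackets drop, the u-order remains.
c(u3, u4) flattens to u3 ⋆ u4
F(c(u3, u4), u1, u2) flattens to u3 ⋆ u4 ⋆ u1 ⋆ u2


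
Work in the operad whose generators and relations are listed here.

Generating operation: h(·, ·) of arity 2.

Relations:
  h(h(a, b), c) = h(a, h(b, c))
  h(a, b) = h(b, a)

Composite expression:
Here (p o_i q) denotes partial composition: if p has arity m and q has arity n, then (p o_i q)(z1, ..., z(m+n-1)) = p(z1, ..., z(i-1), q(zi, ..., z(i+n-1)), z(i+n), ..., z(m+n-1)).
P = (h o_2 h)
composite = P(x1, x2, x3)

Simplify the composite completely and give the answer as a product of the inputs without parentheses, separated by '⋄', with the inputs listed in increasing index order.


x1 ⋄ x2 ⋄ x3


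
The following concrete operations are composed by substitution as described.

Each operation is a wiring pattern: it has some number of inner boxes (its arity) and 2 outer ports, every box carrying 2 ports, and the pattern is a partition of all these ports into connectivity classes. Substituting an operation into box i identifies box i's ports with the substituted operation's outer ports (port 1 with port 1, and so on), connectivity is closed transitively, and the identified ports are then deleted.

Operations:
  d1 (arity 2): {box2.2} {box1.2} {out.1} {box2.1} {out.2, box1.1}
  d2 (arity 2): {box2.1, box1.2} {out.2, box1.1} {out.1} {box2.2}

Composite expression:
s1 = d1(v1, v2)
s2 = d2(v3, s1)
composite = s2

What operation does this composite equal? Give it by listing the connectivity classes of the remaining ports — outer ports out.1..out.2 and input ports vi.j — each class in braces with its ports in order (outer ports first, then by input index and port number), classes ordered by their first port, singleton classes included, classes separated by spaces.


{out.1} {out.2, v3.1} {v1.1} {v1.2} {v2.1} {v2.2} {v3.2}

After gluing at d2, chains via deleted ports link the v-ports.
composing d1 on (v1, v2), with out.j its own outer ports: {out.1} {out.2, v1.1} {v1.2} {v2.1} {v2.2}
composing d2 on (v3, v1, v2), with out.j its own outer ports: {out.1} {out.2, v3.1} {v1.1} {v1.2} {v2.1} {v2.2} {v3.2}


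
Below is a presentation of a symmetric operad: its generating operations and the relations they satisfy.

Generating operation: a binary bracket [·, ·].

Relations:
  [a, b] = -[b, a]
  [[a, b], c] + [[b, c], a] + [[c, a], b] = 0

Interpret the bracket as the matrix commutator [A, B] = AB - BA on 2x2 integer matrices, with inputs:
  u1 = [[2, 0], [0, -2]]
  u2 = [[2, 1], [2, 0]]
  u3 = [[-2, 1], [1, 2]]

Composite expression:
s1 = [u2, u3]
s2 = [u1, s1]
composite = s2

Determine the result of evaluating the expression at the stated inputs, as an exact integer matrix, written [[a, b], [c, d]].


[[0, 24], [40, 0]]

[u2, u3] = [[-1, 6], [-10, 1]]
[u1, [u2, u3]] = [[0, 24], [40, 0]]


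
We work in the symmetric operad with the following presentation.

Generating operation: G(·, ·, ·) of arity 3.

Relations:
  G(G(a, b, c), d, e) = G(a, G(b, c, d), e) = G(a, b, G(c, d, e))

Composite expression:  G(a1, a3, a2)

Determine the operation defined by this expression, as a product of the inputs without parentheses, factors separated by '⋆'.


a1 ⋆ a3 ⋆ a2

The G-tree's shape is irrelevant; the a-reading-order decides.
G(a1, a3, a2) spells out as a1 ⋆ a3 ⋆ a2


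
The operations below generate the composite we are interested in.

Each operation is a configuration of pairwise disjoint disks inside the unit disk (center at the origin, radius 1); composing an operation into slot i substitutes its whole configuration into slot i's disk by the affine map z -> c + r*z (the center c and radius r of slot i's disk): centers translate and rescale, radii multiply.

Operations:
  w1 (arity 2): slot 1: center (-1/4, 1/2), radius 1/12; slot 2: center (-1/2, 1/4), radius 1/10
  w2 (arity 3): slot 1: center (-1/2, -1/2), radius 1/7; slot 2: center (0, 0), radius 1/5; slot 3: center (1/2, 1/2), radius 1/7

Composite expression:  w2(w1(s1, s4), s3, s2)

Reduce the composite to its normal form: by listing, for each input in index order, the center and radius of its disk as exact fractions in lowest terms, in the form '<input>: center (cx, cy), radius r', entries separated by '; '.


s1: center (-15/28, -3/7), radius 1/84; s2: center (1/2, 1/2), radius 1/7; s3: center (0, 0), radius 1/5; s4: center (-4/7, -13/28), radius 1/70

Follow each s-input down from w2: c' goes to c + r*c', radius to r*r'.
for s1, the 2-step affine chain lands on center (-15/28, -3/7), radius 1/84
for s4, the 2-step affine chain lands on center (-4/7, -13/28), radius 1/70
for s3, the 1-step affine chain lands on center (0, 0), radius 1/5
for s2, the 1-step affine chain lands on center (1/2, 1/2), radius 1/7


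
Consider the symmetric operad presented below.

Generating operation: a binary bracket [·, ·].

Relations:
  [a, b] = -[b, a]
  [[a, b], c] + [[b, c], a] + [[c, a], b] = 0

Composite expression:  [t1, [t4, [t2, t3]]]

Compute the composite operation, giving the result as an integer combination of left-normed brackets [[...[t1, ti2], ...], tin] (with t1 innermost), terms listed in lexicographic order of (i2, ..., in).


-[[[t1, t2], t3], t4] + [[[t1, t3], t2], t4] + [[[t1, t4], t2], t3] - [[[t1, t4], t3], t2]

Antisymmetry and Jacobi reduce to t1-anchored left-normed brackets.
Composite bracket: [t1, [t4, [t2, t3]]]
Applying ab - ba throughout gives 8 signed words (2^3 = 8).
Keep just the words that open with t1:
  word t1t2t3t4 has sign -1, contributing -[[[t1, t2], t3], t4]
  word t1t3t2t4 has sign +1, contributing +[[[t1, t3], t2], t4]
  word t1t4t2t3 has sign +1, contributing +[[[t1, t4], t2], t3]
  word t1t4t3t2 has sign -1, contributing -[[[t1, t4], t3], t2]


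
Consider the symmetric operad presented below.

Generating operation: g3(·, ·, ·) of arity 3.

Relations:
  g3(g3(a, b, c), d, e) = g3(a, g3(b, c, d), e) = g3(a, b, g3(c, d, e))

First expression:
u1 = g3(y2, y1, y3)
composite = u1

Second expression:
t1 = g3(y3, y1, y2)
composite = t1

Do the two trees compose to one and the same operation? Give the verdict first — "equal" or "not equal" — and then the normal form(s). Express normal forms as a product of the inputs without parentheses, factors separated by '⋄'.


not equal; the first gives y2 ⋄ y1 ⋄ y3 and the second y3 ⋄ y1 ⋄ y2

The first expression, normalized: y2 ⋄ y1 ⋄ y3
The second expression, normalized: y3 ⋄ y1 ⋄ y2
The normal forms differ: not equal.


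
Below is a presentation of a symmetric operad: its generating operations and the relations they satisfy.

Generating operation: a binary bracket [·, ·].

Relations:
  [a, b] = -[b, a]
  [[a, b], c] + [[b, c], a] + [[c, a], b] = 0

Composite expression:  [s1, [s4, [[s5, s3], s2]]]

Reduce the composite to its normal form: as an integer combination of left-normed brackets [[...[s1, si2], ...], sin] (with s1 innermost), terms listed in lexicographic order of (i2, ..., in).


-[[[[s1, s2], s3], s5], s4] + [[[[s1, s2], s5], s3], s4] + [[[[s1, s3], s5], s2], s4] + [[[[s1, s4], s2], s3], s5] - [[[[s1, s4], s2], s5], s3] - [[[[s1, s4], s3], s5], s2] + [[[[s1, s4], s5], s3], s2] - [[[[s1, s5], s3], s2], s4]

Left-normed coefficients sit on the s1-initial expansion words.
Composite bracket: [s1, [s4, [[s5, s3], s2]]]
Full expansion: 16 signed words from ab - ba (2^4 = 16).
Words beginning with s1 determine it all:
  word s1s2s3s5s4 has sign -1, contributing -[[[[s1, s2], s3], s5], s4]
  word s1s2s5s3s4 has sign +1, contributing +[[[[s1, s2], s5], s3], s4]
  word s1s3s5s2s4 has sign +1, contributing +[[[[s1, s3], s5], s2], s4]
  word s1s4s2s3s5 has sign +1, contributing +[[[[s1, s4], s2], s3], s5]
  word s1s4s2s5s3 has sign -1, contributing -[[[[s1, s4], s2], s5], s3]
  word s1s4s3s5s2 has sign -1, contributing -[[[[s1, s4], s3], s5], s2]
  word s1s4s5s3s2 has sign +1, contributing +[[[[s1, s4], s5], s3], s2]
  word s1s5s3s2s4 has sign -1, contributing -[[[[s1, s5], s3], s2], s4]


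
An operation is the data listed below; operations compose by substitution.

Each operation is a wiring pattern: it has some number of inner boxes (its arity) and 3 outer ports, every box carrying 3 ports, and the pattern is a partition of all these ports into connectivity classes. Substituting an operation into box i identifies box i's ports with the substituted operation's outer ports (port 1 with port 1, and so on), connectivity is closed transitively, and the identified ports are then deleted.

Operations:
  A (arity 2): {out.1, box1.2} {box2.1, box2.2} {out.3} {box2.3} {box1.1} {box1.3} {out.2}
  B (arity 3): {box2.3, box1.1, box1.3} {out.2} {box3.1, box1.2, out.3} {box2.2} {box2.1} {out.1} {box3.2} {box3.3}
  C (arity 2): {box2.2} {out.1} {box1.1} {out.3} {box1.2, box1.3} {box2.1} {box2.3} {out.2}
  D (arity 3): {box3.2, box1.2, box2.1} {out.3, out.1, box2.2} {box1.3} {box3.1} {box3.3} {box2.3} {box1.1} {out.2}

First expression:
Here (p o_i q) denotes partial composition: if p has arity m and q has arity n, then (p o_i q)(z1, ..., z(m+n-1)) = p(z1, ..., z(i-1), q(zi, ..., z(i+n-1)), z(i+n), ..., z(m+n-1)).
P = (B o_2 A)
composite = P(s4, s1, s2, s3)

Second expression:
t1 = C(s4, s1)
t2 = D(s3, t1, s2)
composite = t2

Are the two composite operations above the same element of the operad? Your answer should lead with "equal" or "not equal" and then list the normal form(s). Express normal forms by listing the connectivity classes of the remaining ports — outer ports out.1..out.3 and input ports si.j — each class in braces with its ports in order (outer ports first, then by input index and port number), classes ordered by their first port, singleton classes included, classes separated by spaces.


not equal; first: {out.1} {out.2} {out.3, s3.1, s4.2} {s1.1} {s1.2} {s1.3} {s2.1, s2.2} {s2.3} {s3.2} {s3.3} {s4.1, s4.3}; second: {out.1, out.3} {out.2} {s1.1} {s1.2} {s1.3} {s2.1} {s2.2, s3.2} {s2.3} {s3.1} {s3.3} {s4.1} {s4.2, s4.3}

The first composite normalizes to {out.1} {out.2} {out.3, s3.1, s4.2} {s1.1} {s1.2} {s1.3} {s2.1, s2.2} {s2.3} {s3.2} {s3.3} {s4.1, s4.3}
The second composite normalizes to {out.1, out.3} {out.2} {s1.1} {s1.2} {s1.3} {s2.1} {s2.2, s3.2} {s2.3} {s3.1} {s3.3} {s4.1} {s4.2, s4.3}
The forms do not match — not equal.


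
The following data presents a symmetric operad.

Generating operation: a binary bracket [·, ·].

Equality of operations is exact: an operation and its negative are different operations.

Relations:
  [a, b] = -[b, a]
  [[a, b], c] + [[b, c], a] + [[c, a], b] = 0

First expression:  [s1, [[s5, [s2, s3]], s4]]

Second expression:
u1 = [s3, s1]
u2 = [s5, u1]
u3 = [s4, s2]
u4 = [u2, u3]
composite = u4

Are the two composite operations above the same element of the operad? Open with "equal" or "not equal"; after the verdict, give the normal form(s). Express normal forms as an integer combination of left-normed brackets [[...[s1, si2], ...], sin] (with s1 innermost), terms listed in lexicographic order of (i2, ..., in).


In normal form, the first expression is -[[[[s1, s2], s3], s5], s4] + [[[[s1, s3], s2], s5], s4] + [[[[s1, s4], s2], s3], s5] - [[[[s1, s4], s3], s2], s5] - [[[[s1, s4], s5], s2], s3] + [[[[s1, s4], s5], s3], s2] + [[[[s1, s5], s2], s3], s4] - [[[[s1, s5], s3], s2], s4]
In normal form, the second expression is -[[[[s1, s3], s5], s2], s4] + [[[[s1, s3], s5], s4], s2]
The normal forms differ: not equal.

not equal; first: -[[[[s1, s2], s3], s5], s4] + [[[[s1, s3], s2], s5], s4] + [[[[s1, s4], s2], s3], s5] - [[[[s1, s4], s3], s2], s5] - [[[[s1, s4], s5], s2], s3] + [[[[s1, s4], s5], s3], s2] + [[[[s1, s5], s2], s3], s4] - [[[[s1, s5], s3], s2], s4]; second: -[[[[s1, s3], s5], s2], s4] + [[[[s1, s3], s5], s4], s2]


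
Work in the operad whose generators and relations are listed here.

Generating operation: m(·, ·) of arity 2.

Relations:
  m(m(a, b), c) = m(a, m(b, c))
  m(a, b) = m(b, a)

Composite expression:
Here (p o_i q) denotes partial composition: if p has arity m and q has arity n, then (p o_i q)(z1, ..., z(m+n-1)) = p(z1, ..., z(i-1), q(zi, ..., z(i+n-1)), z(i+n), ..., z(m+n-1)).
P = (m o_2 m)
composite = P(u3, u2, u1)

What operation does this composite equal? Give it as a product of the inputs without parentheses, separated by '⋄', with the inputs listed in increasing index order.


u1 ⋄ u2 ⋄ u3

Key point: m commutes, so take the u-inputs in any fixed order.
m(u2, u1) unparenthesizes to u2 ⋄ u1
m(u3, m(u2, u1)) unparenthesizes to u3 ⋄ u2 ⋄ u1
commutativity sorts the factors: u1 ⋄ u2 ⋄ u3


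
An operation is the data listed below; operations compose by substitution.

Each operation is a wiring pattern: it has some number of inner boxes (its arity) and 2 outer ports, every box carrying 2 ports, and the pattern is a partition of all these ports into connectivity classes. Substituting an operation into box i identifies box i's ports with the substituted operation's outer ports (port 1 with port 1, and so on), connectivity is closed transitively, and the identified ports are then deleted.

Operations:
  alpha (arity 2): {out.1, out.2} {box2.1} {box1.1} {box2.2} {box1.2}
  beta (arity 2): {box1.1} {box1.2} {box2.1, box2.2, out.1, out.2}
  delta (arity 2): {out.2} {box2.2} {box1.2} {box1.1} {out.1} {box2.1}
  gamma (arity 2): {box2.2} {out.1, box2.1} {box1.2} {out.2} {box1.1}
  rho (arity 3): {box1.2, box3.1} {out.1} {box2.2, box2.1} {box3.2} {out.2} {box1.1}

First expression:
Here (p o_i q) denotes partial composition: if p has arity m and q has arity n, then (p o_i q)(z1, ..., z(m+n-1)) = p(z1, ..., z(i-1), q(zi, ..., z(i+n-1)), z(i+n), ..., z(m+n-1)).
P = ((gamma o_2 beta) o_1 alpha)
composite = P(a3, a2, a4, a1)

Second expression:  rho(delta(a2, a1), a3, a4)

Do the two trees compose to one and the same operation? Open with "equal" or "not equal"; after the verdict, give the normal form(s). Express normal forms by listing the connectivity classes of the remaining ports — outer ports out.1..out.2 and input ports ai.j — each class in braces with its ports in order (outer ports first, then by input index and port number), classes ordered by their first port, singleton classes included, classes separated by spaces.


In normal form, the first expression is {out.1, a1.1, a1.2} {out.2} {a2.1} {a2.2} {a3.1} {a3.2} {a4.1} {a4.2}
In normal form, the second expression is {out.1} {out.2} {a1.1} {a1.2} {a2.1} {a2.2} {a3.1, a3.2} {a4.1} {a4.2}
The forms do not match — not equal.

not equal; the first gives {out.1, a1.1, a1.2} {out.2} {a2.1} {a2.2} {a3.1} {a3.2} {a4.1} {a4.2} and the second {out.1} {out.2} {a1.1} {a1.2} {a2.1} {a2.2} {a3.1, a3.2} {a4.1} {a4.2}


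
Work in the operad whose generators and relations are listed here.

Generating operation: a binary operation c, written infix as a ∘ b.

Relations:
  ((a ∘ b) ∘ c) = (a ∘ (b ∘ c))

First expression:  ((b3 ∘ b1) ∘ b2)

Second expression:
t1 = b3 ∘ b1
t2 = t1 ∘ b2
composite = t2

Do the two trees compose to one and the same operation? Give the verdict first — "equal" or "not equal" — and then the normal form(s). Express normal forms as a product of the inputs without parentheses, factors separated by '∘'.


The first expression, normalized: b3 ∘ b1 ∘ b2
The second expression, normalized: b3 ∘ b1 ∘ b2
Identical normal forms: equal.

equal; the common form is b3 ∘ b1 ∘ b2


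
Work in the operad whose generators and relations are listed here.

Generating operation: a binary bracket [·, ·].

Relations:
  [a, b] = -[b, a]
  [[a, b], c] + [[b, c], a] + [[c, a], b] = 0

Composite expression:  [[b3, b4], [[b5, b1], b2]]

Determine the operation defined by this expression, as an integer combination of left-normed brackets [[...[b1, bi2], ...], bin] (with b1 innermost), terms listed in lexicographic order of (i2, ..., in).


[[[[b1, b5], b2], b3], b4] - [[[[b1, b5], b2], b4], b3]


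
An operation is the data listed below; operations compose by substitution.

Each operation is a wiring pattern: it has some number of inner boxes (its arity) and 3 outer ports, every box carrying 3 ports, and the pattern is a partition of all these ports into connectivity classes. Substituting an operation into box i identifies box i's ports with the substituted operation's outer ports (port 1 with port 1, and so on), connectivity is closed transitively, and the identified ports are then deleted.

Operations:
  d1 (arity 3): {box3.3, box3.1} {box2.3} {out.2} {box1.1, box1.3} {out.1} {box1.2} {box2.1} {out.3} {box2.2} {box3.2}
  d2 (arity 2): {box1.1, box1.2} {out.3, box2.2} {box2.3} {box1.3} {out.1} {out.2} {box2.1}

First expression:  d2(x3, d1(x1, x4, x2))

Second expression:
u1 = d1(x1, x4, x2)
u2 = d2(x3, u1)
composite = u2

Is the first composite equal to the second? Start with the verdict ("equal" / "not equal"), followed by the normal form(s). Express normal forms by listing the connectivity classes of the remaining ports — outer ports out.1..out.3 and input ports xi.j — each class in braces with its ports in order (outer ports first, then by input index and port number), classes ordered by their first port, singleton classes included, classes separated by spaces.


equal; both compose to {out.1} {out.2} {out.3} {x1.1, x1.3} {x1.2} {x2.1, x2.3} {x2.2} {x3.1, x3.2} {x3.3} {x4.1} {x4.2} {x4.3}


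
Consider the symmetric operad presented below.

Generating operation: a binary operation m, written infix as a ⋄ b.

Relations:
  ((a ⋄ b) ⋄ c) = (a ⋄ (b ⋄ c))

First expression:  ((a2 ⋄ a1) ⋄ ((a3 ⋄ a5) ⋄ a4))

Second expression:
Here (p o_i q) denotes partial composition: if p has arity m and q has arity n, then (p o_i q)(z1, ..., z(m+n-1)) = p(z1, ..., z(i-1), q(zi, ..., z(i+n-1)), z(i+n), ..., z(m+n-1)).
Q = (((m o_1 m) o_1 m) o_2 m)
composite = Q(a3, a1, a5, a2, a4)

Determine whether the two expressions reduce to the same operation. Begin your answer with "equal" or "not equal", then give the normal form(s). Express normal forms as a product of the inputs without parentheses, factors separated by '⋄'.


not equal; first: a2 ⋄ a1 ⋄ a3 ⋄ a5 ⋄ a4; second: a3 ⋄ a1 ⋄ a5 ⋄ a2 ⋄ a4

The first expression, normalized: a2 ⋄ a1 ⋄ a3 ⋄ a5 ⋄ a4
The second expression, normalized: a3 ⋄ a1 ⋄ a5 ⋄ a2 ⋄ a4
The forms do not match — not equal.
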